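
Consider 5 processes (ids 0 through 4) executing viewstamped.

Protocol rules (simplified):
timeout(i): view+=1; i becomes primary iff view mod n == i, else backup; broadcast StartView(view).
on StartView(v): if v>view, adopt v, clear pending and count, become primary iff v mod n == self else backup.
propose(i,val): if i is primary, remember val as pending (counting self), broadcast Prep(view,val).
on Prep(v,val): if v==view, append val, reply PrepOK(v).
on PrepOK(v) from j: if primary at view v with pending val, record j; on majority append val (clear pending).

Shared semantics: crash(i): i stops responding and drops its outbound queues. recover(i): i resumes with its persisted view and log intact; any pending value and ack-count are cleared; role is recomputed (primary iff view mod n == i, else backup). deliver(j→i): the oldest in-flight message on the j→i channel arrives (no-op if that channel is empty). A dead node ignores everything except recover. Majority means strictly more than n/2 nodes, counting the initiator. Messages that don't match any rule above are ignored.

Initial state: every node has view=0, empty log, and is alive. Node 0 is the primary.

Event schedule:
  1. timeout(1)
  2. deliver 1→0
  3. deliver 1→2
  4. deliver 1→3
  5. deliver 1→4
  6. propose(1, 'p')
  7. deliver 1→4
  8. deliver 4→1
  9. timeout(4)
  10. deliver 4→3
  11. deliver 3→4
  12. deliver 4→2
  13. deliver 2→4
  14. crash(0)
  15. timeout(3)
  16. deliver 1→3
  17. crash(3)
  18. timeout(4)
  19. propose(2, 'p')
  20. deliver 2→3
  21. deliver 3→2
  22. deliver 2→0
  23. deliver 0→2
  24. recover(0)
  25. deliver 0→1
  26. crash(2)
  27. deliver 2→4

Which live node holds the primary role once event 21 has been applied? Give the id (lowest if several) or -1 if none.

1

e1 timeout(1): 1[prim,v=1,-]
e2 deliver 1→0: 0[back,v=1,-]
e3 deliver 1→2: 2[back,v=1,-]
e4 deliver 1→3: 3[back,v=1,-]
e5 deliver 1→4: 4[back,v=1,-]
e6 propose(1,'p'): ·
e7 deliver 1→4: 4[back,v=1,p]
e8 deliver 4→1: ·
e9 timeout(4): 4[back,v=2,p]
e10 deliver 4→3: 3[back,v=2,-]
e11 deliver 3→4: ·
e12 deliver 4→2: 2[prim,v=2,-]
e13 deliver 2→4: ·
e14 crash(0): 0[✗back,v=1,-]
e15 timeout(3): 3[prim,v=3,-]
e16 deliver 1→3: ·
e17 crash(3): 3[✗prim,v=3,-]
e18 timeout(4): 4[back,v=3,p]
e19 propose(2,'p'): ·
e20 deliver 2→3: ·
e21 deliver 3→2: ·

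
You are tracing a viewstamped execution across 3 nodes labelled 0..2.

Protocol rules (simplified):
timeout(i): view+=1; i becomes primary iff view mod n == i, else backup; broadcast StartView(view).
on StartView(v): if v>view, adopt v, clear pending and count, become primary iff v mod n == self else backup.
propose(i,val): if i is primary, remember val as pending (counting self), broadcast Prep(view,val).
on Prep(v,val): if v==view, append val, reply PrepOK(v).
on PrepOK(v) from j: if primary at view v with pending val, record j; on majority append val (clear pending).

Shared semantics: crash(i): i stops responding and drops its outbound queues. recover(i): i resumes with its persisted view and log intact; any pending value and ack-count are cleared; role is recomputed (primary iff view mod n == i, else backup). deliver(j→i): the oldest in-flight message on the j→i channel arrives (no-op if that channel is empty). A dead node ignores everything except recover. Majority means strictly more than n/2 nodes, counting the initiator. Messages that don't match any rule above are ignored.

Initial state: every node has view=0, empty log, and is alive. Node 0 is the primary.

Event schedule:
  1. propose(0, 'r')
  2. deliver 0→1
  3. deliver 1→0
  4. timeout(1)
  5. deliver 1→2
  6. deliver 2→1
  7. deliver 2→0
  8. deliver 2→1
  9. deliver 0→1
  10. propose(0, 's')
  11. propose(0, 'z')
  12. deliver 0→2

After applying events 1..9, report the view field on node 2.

1

step 1 propose(0,'r'): —
step 2 deliver 0→1: 1={back,v=0,log=r}
step 3 deliver 1→0: 0={prim,v=0,log=r}
step 4 timeout(1): 1={prim,v=1,log=r}
step 5 deliver 1→2: 2={back,v=1,log=-}
step 6 deliver 2→1: —
step 7 deliver 2→0: —
step 8 deliver 2→1: —
step 9 deliver 0→1: —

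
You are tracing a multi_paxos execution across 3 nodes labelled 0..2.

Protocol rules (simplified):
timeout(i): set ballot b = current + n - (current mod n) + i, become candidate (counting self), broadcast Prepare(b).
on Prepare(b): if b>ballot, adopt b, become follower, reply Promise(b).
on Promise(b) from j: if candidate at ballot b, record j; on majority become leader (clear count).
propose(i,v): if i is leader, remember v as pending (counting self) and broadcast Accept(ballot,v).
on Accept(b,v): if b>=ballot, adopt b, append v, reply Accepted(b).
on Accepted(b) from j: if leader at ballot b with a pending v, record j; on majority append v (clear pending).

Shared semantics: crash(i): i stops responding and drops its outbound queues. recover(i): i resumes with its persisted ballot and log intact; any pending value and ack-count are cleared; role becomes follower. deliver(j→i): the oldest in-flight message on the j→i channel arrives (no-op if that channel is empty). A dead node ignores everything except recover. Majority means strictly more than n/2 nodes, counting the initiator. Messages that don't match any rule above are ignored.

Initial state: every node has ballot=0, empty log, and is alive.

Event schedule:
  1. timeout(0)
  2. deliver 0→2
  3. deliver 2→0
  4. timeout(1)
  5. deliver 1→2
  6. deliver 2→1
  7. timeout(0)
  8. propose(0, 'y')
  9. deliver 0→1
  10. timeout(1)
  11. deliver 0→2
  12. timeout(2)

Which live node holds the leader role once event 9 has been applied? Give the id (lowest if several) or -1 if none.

1

[1] timeout(0) → N0(cand b3 [-])
[2] deliver 0→2 → N2(foll b3 [-])
[3] deliver 2→0 → N0(lead b3 [-])
[4] timeout(1) → N1(cand b4 [-])
[5] deliver 1→2 → N2(foll b4 [-])
[6] deliver 2→1 → N1(lead b4 [-])
[7] timeout(0) → N0(cand b6 [-])
[8] propose(0,'y') → ∅
[9] deliver 0→1 → ∅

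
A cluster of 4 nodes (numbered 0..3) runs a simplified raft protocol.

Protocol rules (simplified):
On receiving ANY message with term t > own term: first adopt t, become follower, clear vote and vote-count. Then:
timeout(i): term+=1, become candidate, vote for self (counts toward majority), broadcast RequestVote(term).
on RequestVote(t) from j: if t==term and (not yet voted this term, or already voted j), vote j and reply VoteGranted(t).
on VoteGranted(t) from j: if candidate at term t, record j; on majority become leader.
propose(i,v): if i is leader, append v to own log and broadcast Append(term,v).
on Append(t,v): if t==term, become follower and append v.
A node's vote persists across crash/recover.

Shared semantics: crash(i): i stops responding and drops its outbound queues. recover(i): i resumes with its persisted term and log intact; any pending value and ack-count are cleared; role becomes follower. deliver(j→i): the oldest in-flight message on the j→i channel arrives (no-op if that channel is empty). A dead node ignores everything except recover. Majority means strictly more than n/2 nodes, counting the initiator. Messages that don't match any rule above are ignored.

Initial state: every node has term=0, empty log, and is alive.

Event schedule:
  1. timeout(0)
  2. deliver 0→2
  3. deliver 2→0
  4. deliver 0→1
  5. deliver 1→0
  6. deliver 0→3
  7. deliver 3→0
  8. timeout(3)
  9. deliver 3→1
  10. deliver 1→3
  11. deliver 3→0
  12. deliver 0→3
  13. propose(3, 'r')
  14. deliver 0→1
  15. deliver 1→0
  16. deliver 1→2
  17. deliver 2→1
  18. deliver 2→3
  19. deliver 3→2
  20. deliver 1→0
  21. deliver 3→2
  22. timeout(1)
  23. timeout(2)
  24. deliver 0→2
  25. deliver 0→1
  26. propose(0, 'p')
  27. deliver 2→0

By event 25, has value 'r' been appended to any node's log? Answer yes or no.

1. timeout(0):  <0:cand t1 ->
2. deliver 0→2:  <2:foll t1 ->
3. deliver 2→0:  nop
4. deliver 0→1:  <1:foll t1 ->
5. deliver 1→0:  <0:lead t1 ->
6. deliver 0→3:  <3:foll t1 ->
7. deliver 3→0:  nop
8. timeout(3):  <3:cand t2 ->
9. deliver 3→1:  <1:foll t2 ->
10. deliver 1→3:  nop
11. deliver 3→0:  <0:foll t2 ->
12. deliver 0→3:  <3:lead t2 ->
13. propose(3,'r'):  <3:lead t2 r>
14. deliver 0→1:  nop
15. deliver 1→0:  nop
16. deliver 1→2:  nop
17. deliver 2→1:  nop
18. deliver 2→3:  nop
19. deliver 3→2:  <2:foll t2 ->
20. deliver 1→0:  nop
21. deliver 3→2:  <2:foll t2 r>
22. timeout(1):  <1:cand t3 ->
23. timeout(2):  <2:cand t3 r>
24. deliver 0→2:  nop
25. deliver 0→1:  nop

yes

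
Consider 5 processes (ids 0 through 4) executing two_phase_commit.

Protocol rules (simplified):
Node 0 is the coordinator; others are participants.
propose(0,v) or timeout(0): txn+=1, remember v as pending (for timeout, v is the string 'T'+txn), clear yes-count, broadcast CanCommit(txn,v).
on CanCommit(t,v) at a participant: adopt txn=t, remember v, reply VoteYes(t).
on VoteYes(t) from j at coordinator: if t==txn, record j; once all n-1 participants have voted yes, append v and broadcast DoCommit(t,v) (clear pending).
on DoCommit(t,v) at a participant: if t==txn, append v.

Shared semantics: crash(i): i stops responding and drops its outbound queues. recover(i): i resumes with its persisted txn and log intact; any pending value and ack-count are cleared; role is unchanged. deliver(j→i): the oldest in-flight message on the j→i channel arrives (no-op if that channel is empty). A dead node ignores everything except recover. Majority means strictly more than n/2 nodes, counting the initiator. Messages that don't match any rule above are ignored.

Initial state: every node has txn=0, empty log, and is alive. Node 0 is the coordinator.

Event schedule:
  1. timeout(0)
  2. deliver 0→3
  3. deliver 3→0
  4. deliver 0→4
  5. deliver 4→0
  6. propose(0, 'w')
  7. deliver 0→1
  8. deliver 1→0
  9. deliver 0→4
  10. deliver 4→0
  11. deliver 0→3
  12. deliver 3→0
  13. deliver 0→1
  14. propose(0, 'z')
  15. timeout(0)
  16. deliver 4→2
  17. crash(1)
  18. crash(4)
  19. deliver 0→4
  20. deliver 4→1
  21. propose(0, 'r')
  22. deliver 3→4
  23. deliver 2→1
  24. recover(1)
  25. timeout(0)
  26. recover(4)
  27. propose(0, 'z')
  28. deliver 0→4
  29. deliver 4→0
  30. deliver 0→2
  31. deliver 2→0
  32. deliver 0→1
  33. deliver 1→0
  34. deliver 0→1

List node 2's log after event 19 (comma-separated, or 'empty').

empty

e1 timeout(0): 0[coor,t=1,-]
e2 deliver 0→3: 3[part,t=1,-]
e3 deliver 3→0: ·
e4 deliver 0→4: 4[part,t=1,-]
e5 deliver 4→0: ·
e6 propose(0,'w'): 0[coor,t=2,-]
e7 deliver 0→1: 1[part,t=1,-]
e8 deliver 1→0: ·
e9 deliver 0→4: 4[part,t=2,-]
e10 deliver 4→0: ·
e11 deliver 0→3: 3[part,t=2,-]
e12 deliver 3→0: ·
e13 deliver 0→1: 1[part,t=2,-]
e14 propose(0,'z'): 0[coor,t=3,-]
e15 timeout(0): 0[coor,t=4,-]
e16 deliver 4→2: ·
e17 crash(1): 1[✗part,t=2,-]
e18 crash(4): 4[✗part,t=2,-]
e19 deliver 0→4: ·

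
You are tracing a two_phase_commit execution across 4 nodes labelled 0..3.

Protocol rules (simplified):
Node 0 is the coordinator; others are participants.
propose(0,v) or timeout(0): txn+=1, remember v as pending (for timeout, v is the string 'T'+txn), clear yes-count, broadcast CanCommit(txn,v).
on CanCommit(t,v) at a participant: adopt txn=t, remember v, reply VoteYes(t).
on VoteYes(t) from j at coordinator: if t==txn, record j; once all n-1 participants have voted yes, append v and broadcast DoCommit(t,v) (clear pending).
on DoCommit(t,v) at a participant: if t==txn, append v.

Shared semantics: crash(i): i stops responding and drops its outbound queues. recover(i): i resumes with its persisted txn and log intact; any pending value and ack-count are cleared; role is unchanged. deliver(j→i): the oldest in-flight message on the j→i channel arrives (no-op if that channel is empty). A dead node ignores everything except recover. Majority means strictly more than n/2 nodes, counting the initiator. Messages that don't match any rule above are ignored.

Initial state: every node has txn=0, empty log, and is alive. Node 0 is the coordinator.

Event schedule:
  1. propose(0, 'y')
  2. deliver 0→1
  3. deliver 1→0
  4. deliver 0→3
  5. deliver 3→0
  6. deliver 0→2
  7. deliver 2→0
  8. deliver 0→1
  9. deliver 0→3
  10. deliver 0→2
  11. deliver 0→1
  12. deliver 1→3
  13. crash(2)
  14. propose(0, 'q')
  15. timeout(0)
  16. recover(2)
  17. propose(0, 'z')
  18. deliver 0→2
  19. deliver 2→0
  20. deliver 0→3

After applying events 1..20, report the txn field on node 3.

2

[1] propose(0,'y') → N0(coor t1 [-])
[2] deliver 0→1 → N1(part t1 [-])
[3] deliver 1→0 → ∅
[4] deliver 0→3 → N3(part t1 [-])
[5] deliver 3→0 → ∅
[6] deliver 0→2 → N2(part t1 [-])
[7] deliver 2→0 → N0(coor t1 [y])
[8] deliver 0→1 → N1(part t1 [y])
[9] deliver 0→3 → N3(part t1 [y])
[10] deliver 0→2 → N2(part t1 [y])
[11] deliver 0→1 → ∅
[12] deliver 1→3 → ∅
[13] crash(2) → N2(✗part t1 [y])
[14] propose(0,'q') → N0(coor t2 [y])
[15] timeout(0) → N0(coor t3 [y])
[16] recover(2) → N2(part t1 [y])
[17] propose(0,'z') → N0(coor t4 [y])
[18] deliver 0→2 → N2(part t2 [y])
[19] deliver 2→0 → ∅
[20] deliver 0→3 → N3(part t2 [y])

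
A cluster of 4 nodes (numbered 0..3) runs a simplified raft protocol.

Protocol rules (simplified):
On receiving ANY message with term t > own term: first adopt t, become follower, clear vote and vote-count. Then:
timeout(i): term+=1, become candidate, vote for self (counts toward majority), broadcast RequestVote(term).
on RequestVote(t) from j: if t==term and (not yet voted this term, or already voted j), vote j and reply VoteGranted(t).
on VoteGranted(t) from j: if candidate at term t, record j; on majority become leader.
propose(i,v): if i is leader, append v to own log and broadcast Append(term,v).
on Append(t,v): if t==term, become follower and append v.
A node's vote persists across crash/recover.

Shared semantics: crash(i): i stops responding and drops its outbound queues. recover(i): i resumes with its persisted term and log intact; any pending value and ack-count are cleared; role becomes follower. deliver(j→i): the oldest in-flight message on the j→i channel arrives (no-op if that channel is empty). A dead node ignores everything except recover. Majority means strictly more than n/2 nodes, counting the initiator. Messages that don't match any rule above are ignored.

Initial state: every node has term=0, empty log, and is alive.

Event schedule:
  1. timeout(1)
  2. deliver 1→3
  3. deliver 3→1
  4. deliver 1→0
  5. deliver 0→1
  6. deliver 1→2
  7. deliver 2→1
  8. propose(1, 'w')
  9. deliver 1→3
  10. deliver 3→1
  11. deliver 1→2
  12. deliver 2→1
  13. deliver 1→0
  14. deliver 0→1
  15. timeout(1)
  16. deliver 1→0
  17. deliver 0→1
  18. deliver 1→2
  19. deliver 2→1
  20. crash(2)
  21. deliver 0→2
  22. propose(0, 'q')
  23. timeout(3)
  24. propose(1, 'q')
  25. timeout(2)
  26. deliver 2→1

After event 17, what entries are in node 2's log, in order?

w

step 1 timeout(1): 1={cand,t=1,log=-}
step 2 deliver 1→3: 3={foll,t=1,log=-}
step 3 deliver 3→1: —
step 4 deliver 1→0: 0={foll,t=1,log=-}
step 5 deliver 0→1: 1={lead,t=1,log=-}
step 6 deliver 1→2: 2={foll,t=1,log=-}
step 7 deliver 2→1: —
step 8 propose(1,'w'): 1={lead,t=1,log=w}
step 9 deliver 1→3: 3={foll,t=1,log=w}
step 10 deliver 3→1: —
step 11 deliver 1→2: 2={foll,t=1,log=w}
step 12 deliver 2→1: —
step 13 deliver 1→0: 0={foll,t=1,log=w}
step 14 deliver 0→1: —
step 15 timeout(1): 1={cand,t=2,log=w}
step 16 deliver 1→0: 0={foll,t=2,log=w}
step 17 deliver 0→1: —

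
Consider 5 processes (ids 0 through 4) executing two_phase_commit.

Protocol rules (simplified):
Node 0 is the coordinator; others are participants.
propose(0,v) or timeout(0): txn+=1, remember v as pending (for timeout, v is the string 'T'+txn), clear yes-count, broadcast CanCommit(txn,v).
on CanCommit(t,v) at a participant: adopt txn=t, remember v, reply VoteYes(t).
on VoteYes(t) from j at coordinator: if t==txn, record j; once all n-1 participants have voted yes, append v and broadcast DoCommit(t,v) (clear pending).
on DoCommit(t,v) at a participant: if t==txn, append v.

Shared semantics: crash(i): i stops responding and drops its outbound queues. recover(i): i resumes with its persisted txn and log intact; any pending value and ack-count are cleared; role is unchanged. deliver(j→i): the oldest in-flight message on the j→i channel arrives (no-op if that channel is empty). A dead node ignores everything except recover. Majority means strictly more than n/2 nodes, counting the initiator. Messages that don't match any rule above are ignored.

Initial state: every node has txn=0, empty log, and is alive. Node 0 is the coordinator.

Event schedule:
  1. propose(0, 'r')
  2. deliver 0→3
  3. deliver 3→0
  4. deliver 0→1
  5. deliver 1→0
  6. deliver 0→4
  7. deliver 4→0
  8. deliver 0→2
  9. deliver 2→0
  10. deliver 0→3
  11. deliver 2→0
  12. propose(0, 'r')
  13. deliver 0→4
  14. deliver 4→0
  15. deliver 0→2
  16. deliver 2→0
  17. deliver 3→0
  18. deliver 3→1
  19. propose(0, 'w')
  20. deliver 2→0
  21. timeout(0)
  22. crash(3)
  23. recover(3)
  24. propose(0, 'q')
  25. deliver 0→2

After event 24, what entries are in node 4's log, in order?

[1] propose(0,'r') → N0(coor t1 [-])
[2] deliver 0→3 → N3(part t1 [-])
[3] deliver 3→0 → ∅
[4] deliver 0→1 → N1(part t1 [-])
[5] deliver 1→0 → ∅
[6] deliver 0→4 → N4(part t1 [-])
[7] deliver 4→0 → ∅
[8] deliver 0→2 → N2(part t1 [-])
[9] deliver 2→0 → N0(coor t1 [r])
[10] deliver 0→3 → N3(part t1 [r])
[11] deliver 2→0 → ∅
[12] propose(0,'r') → N0(coor t2 [r])
[13] deliver 0→4 → N4(part t1 [r])
[14] deliver 4→0 → ∅
[15] deliver 0→2 → N2(part t1 [r])
[16] deliver 2→0 → ∅
[17] deliver 3→0 → ∅
[18] deliver 3→1 → ∅
[19] propose(0,'w') → N0(coor t3 [r])
[20] deliver 2→0 → ∅
[21] timeout(0) → N0(coor t4 [r])
[22] crash(3) → N3(✗part t1 [r])
[23] recover(3) → N3(part t1 [r])
[24] propose(0,'q') → N0(coor t5 [r])

r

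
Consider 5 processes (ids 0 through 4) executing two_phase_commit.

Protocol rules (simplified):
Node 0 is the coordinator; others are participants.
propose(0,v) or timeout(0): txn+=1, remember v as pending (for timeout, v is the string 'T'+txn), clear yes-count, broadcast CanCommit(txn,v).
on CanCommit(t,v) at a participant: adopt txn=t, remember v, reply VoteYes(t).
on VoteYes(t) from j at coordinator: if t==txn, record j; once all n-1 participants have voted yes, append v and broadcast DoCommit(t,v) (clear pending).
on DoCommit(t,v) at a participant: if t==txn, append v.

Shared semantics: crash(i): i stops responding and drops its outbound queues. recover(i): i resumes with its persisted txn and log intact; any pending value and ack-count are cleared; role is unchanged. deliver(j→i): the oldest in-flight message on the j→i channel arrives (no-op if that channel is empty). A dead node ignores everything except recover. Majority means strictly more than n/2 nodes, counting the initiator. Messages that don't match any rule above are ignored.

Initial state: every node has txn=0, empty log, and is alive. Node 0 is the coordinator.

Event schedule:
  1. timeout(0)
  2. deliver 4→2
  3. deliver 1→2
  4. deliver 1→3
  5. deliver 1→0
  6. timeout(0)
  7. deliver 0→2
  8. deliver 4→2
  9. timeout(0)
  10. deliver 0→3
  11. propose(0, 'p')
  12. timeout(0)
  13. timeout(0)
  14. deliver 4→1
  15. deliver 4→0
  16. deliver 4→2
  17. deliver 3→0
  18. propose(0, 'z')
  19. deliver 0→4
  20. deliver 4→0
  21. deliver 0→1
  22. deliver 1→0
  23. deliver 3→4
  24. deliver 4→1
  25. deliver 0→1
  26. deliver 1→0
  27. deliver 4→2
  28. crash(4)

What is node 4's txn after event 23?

after 1 — timeout(0): n0:coor/t1/[-]
after 2 — deliver 4→2: ·
after 3 — deliver 1→2: ·
after 4 — deliver 1→3: ·
after 5 — deliver 1→0: ·
after 6 — timeout(0): n0:coor/t2/[-]
after 7 — deliver 0→2: n2:part/t1/[-]
after 8 — deliver 4→2: ·
after 9 — timeout(0): n0:coor/t3/[-]
after 10 — deliver 0→3: n3:part/t1/[-]
after 11 — propose(0,'p'): n0:coor/t4/[-]
after 12 — timeout(0): n0:coor/t5/[-]
after 13 — timeout(0): n0:coor/t6/[-]
after 14 — deliver 4→1: ·
after 15 — deliver 4→0: ·
after 16 — deliver 4→2: ·
after 17 — deliver 3→0: ·
after 18 — propose(0,'z'): n0:coor/t7/[-]
after 19 — deliver 0→4: n4:part/t1/[-]
after 20 — deliver 4→0: ·
after 21 — deliver 0→1: n1:part/t1/[-]
after 22 — deliver 1→0: ·
after 23 — deliver 3→4: ·

1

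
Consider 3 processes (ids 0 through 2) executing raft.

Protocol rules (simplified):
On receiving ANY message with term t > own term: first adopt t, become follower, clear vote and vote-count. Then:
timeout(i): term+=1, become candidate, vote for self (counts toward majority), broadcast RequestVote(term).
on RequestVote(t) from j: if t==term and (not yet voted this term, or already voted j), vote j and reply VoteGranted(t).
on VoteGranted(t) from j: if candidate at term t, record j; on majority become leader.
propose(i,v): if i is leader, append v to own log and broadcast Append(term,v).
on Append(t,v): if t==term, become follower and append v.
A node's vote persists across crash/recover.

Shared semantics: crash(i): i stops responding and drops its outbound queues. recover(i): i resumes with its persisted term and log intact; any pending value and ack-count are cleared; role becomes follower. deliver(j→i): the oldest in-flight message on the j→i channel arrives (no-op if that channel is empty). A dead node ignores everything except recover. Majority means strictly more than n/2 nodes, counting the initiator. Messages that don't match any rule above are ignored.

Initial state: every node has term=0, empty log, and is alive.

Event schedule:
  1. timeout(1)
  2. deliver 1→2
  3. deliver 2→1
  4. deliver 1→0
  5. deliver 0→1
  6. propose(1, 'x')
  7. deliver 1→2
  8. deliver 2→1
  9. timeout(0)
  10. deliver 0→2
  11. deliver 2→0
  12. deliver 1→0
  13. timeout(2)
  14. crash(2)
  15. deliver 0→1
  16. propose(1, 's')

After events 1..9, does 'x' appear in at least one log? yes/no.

yes

1. timeout(1):  <1:cand t1 ->
2. deliver 1→2:  <2:foll t1 ->
3. deliver 2→1:  <1:lead t1 ->
4. deliver 1→0:  <0:foll t1 ->
5. deliver 0→1:  nop
6. propose(1,'x'):  <1:lead t1 x>
7. deliver 1→2:  <2:foll t1 x>
8. deliver 2→1:  nop
9. timeout(0):  <0:cand t2 ->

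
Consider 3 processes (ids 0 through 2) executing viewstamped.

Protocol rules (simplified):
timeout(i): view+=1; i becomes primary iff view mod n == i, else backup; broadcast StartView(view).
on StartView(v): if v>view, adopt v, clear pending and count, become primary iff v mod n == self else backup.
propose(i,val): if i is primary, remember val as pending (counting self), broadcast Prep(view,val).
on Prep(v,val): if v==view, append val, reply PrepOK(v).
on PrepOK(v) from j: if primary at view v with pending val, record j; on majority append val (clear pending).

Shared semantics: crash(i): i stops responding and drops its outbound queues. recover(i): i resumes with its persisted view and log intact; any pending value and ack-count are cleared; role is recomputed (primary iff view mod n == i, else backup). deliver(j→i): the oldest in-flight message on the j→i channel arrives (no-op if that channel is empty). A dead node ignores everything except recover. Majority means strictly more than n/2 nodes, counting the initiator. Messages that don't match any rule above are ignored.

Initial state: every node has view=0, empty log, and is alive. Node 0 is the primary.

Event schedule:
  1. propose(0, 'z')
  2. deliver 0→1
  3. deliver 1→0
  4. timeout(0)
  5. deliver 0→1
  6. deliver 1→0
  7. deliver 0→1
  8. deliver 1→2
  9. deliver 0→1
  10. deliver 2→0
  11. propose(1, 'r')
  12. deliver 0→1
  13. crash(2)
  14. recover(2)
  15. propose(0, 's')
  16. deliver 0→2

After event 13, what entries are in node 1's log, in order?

1. propose(0,'z'):  nop
2. deliver 0→1:  <1:back v0 z>
3. deliver 1→0:  <0:prim v0 z>
4. timeout(0):  <0:back v1 z>
5. deliver 0→1:  <1:prim v1 z>
6. deliver 1→0:  nop
7. deliver 0→1:  nop
8. deliver 1→2:  nop
9. deliver 0→1:  nop
10. deliver 2→0:  nop
11. propose(1,'r'):  nop
12. deliver 0→1:  nop
13. crash(2):  <2:✗back v0 ->

z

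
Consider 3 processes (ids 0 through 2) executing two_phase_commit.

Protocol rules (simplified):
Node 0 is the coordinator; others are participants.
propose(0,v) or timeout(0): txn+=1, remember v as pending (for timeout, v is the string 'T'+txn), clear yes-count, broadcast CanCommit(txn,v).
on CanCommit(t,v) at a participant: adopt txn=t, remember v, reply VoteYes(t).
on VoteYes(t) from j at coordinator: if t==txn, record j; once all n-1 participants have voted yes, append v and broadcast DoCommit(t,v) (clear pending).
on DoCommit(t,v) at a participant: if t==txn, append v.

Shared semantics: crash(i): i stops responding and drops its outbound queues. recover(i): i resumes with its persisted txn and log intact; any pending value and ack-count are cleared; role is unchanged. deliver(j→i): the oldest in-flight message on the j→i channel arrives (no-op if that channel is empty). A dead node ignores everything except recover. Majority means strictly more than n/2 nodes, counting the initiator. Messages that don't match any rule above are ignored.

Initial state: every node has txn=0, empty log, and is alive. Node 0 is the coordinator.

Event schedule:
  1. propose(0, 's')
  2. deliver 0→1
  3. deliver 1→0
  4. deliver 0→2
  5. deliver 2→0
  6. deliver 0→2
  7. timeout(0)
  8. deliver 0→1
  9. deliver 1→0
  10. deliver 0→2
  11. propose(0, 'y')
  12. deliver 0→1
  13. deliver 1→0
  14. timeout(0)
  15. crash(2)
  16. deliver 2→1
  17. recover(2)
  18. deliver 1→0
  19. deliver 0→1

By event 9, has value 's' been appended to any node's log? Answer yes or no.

yes

step 1 propose(0,'s'): 0={coor,t=1,log=-}
step 2 deliver 0→1: 1={part,t=1,log=-}
step 3 deliver 1→0: —
step 4 deliver 0→2: 2={part,t=1,log=-}
step 5 deliver 2→0: 0={coor,t=1,log=s}
step 6 deliver 0→2: 2={part,t=1,log=s}
step 7 timeout(0): 0={coor,t=2,log=s}
step 8 deliver 0→1: 1={part,t=1,log=s}
step 9 deliver 1→0: —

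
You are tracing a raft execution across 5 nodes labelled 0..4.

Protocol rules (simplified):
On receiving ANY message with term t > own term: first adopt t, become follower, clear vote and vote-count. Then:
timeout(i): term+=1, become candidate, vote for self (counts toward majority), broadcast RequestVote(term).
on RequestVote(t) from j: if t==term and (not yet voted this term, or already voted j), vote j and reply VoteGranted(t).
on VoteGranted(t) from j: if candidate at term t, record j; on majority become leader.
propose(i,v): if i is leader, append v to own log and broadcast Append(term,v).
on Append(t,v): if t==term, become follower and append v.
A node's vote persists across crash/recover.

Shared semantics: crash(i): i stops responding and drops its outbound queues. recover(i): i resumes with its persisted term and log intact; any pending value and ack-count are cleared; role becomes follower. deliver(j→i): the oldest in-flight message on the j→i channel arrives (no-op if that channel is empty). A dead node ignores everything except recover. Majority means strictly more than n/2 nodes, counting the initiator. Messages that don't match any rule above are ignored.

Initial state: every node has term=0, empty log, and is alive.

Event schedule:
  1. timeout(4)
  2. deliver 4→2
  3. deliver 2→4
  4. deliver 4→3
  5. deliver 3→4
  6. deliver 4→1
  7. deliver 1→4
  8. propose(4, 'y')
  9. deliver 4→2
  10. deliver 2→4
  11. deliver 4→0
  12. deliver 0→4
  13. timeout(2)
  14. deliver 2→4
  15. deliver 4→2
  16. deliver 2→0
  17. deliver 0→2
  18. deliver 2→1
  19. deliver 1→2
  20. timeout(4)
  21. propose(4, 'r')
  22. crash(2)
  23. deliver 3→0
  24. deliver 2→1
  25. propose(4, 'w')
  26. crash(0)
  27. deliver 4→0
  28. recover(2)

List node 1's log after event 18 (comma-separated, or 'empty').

empty

step 1 timeout(4): 4={cand,t=1,log=-}
step 2 deliver 4→2: 2={foll,t=1,log=-}
step 3 deliver 2→4: —
step 4 deliver 4→3: 3={foll,t=1,log=-}
step 5 deliver 3→4: 4={lead,t=1,log=-}
step 6 deliver 4→1: 1={foll,t=1,log=-}
step 7 deliver 1→4: —
step 8 propose(4,'y'): 4={lead,t=1,log=y}
step 9 deliver 4→2: 2={foll,t=1,log=y}
step 10 deliver 2→4: —
step 11 deliver 4→0: 0={foll,t=1,log=-}
step 12 deliver 0→4: —
step 13 timeout(2): 2={cand,t=2,log=y}
step 14 deliver 2→4: 4={foll,t=2,log=y}
step 15 deliver 4→2: —
step 16 deliver 2→0: 0={foll,t=2,log=-}
step 17 deliver 0→2: 2={lead,t=2,log=y}
step 18 deliver 2→1: 1={foll,t=2,log=-}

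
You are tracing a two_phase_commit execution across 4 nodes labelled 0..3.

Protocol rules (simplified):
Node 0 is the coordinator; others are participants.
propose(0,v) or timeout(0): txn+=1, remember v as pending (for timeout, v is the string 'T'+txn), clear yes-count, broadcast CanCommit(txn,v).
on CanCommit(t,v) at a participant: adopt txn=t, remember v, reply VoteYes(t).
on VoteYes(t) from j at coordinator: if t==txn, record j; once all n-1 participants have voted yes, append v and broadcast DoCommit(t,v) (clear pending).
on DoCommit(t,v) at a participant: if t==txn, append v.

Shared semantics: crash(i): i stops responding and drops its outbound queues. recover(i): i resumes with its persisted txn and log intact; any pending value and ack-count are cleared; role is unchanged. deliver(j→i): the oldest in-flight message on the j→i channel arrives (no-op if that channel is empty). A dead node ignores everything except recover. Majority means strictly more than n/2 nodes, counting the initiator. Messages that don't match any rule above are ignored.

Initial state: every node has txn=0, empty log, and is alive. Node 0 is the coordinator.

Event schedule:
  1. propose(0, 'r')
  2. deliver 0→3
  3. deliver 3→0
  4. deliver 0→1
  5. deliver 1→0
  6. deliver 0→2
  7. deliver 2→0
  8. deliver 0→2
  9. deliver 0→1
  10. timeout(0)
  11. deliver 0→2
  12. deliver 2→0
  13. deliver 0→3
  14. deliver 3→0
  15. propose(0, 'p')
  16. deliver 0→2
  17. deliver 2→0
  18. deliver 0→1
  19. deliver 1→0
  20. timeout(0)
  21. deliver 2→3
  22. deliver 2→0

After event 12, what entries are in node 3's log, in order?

empty

step 1 propose(0,'r'): 0={coor,t=1,log=-}
step 2 deliver 0→3: 3={part,t=1,log=-}
step 3 deliver 3→0: —
step 4 deliver 0→1: 1={part,t=1,log=-}
step 5 deliver 1→0: —
step 6 deliver 0→2: 2={part,t=1,log=-}
step 7 deliver 2→0: 0={coor,t=1,log=r}
step 8 deliver 0→2: 2={part,t=1,log=r}
step 9 deliver 0→1: 1={part,t=1,log=r}
step 10 timeout(0): 0={coor,t=2,log=r}
step 11 deliver 0→2: 2={part,t=2,log=r}
step 12 deliver 2→0: —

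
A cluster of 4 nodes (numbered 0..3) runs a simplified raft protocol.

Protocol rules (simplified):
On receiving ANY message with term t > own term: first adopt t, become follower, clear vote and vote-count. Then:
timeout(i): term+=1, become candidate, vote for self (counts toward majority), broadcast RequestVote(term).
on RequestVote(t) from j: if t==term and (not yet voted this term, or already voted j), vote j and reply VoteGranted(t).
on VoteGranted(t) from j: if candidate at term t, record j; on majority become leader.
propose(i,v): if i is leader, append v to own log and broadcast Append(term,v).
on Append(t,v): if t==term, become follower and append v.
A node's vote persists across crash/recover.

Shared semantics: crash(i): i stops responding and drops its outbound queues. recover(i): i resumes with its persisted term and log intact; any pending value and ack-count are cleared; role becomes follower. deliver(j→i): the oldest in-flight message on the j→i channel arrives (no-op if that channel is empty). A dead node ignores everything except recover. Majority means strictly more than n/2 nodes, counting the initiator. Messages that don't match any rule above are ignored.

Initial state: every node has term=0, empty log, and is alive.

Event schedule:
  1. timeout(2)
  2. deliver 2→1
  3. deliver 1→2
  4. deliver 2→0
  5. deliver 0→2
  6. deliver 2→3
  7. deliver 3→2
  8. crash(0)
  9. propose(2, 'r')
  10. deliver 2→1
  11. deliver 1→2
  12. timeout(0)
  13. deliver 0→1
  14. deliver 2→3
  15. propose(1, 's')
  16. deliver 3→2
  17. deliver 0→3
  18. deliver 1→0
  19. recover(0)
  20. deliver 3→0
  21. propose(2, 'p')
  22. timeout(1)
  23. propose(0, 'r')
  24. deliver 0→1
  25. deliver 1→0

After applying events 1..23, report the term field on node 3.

1

1. timeout(2):  <2:cand t1 ->
2. deliver 2→1:  <1:foll t1 ->
3. deliver 1→2:  nop
4. deliver 2→0:  <0:foll t1 ->
5. deliver 0→2:  <2:lead t1 ->
6. deliver 2→3:  <3:foll t1 ->
7. deliver 3→2:  nop
8. crash(0):  <0:✗foll t1 ->
9. propose(2,'r'):  <2:lead t1 r>
10. deliver 2→1:  <1:foll t1 r>
11. deliver 1→2:  nop
12. timeout(0):  nop
13. deliver 0→1:  nop
14. deliver 2→3:  <3:foll t1 r>
15. propose(1,'s'):  nop
16. deliver 3→2:  nop
17. deliver 0→3:  nop
18. deliver 1→0:  nop
19. recover(0):  <0:foll t1 ->
20. deliver 3→0:  nop
21. propose(2,'p'):  <2:lead t1 r,p>
22. timeout(1):  <1:cand t2 r>
23. propose(0,'r'):  nop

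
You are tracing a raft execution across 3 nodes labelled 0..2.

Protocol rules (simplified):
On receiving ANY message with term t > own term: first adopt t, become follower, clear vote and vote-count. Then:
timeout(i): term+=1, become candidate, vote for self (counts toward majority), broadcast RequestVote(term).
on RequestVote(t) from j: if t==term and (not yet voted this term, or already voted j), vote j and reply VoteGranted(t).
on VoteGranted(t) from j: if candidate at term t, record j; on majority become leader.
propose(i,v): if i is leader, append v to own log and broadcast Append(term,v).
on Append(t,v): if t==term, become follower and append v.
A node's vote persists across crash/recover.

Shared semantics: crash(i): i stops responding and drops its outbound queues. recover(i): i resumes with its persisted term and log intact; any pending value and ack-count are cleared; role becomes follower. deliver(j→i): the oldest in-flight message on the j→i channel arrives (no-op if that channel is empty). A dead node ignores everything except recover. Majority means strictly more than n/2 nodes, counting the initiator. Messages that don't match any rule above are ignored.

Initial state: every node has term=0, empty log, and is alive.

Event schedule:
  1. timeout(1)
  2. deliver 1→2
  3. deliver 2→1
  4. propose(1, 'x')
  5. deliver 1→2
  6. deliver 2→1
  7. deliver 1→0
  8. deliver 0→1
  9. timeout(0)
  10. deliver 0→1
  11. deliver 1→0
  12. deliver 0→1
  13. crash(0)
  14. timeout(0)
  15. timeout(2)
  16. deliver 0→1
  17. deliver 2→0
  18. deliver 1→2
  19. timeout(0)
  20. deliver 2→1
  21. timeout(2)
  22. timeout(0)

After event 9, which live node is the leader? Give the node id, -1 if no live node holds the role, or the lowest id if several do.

[1] timeout(1) → N1(cand t1 [-])
[2] deliver 1→2 → N2(foll t1 [-])
[3] deliver 2→1 → N1(lead t1 [-])
[4] propose(1,'x') → N1(lead t1 [x])
[5] deliver 1→2 → N2(foll t1 [x])
[6] deliver 2→1 → ∅
[7] deliver 1→0 → N0(foll t1 [-])
[8] deliver 0→1 → ∅
[9] timeout(0) → N0(cand t2 [-])

1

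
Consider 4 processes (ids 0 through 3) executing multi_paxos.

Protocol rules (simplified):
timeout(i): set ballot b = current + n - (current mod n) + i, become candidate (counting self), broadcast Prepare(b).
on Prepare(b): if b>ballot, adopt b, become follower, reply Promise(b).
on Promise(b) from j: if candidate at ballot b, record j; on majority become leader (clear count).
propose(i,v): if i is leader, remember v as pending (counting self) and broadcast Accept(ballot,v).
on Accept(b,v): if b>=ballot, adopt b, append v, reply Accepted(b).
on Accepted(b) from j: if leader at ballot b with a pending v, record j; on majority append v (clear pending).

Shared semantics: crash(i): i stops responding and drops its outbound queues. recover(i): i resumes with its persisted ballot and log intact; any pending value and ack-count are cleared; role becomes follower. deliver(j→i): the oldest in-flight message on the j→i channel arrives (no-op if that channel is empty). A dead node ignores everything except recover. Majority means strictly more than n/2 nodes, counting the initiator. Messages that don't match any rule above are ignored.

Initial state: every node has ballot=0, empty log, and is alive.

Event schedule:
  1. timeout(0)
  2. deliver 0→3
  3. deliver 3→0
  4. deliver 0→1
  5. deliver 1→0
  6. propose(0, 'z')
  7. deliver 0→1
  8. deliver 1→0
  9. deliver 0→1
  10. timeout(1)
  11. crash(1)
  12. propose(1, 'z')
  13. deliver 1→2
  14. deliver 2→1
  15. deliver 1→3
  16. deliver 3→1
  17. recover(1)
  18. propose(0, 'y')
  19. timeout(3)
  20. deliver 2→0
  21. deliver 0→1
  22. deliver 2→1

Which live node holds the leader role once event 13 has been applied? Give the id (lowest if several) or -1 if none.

step 1 timeout(0): 0={cand,b=4,log=-}
step 2 deliver 0→3: 3={foll,b=4,log=-}
step 3 deliver 3→0: —
step 4 deliver 0→1: 1={foll,b=4,log=-}
step 5 deliver 1→0: 0={lead,b=4,log=-}
step 6 propose(0,'z'): —
step 7 deliver 0→1: 1={foll,b=4,log=z}
step 8 deliver 1→0: —
step 9 deliver 0→1: —
step 10 timeout(1): 1={cand,b=9,log=z}
step 11 crash(1): 1={✗cand,b=9,log=z}
step 12 propose(1,'z'): —
step 13 deliver 1→2: —

0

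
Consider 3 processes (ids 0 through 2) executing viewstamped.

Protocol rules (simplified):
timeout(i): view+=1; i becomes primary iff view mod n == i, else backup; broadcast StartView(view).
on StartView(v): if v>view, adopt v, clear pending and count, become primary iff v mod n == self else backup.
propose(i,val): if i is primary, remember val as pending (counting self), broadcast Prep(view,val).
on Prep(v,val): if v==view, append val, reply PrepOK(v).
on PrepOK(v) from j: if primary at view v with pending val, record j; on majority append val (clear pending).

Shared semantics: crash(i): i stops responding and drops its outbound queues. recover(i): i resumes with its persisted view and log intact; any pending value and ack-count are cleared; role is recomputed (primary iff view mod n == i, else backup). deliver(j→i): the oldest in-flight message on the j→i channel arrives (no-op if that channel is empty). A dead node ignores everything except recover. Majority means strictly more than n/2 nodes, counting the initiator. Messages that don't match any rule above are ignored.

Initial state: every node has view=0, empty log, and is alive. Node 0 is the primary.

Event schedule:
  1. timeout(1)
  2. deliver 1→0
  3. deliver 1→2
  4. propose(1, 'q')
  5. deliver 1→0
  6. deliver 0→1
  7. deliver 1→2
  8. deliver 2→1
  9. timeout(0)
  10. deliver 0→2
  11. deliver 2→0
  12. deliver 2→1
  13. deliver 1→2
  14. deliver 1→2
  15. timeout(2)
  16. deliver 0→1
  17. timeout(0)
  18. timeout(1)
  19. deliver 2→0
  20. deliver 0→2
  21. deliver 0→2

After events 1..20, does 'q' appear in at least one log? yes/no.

step 1 timeout(1): 1={prim,v=1,log=-}
step 2 deliver 1→0: 0={back,v=1,log=-}
step 3 deliver 1→2: 2={back,v=1,log=-}
step 4 propose(1,'q'): —
step 5 deliver 1→0: 0={back,v=1,log=q}
step 6 deliver 0→1: 1={prim,v=1,log=q}
step 7 deliver 1→2: 2={back,v=1,log=q}
step 8 deliver 2→1: —
step 9 timeout(0): 0={back,v=2,log=q}
step 10 deliver 0→2: 2={prim,v=2,log=q}
step 11 deliver 2→0: —
step 12 deliver 2→1: —
step 13 deliver 1→2: —
step 14 deliver 1→2: —
step 15 timeout(2): 2={back,v=3,log=q}
step 16 deliver 0→1: 1={back,v=2,log=q}
step 17 timeout(0): 0={prim,v=3,log=q}
step 18 timeout(1): 1={back,v=3,log=q}
step 19 deliver 2→0: —
step 20 deliver 0→2: —

yes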